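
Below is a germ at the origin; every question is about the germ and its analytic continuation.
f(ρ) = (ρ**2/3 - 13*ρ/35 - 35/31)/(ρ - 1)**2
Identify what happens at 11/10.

The point is a regular point.

Denominator factors: ρ - 1 = 1/10 at ρ = 11/10 — none vanishes.
So the germ continues analytically to 11/10.


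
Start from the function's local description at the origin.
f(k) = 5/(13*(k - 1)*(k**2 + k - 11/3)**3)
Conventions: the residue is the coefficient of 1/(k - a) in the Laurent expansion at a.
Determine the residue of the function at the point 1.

At the order-1 pole 1 set g(k) = (k - (1))*f(k) = 5/(13*(k**2 + k - 11/3)**3).
Simple pole: residue = g(a) at a = 1, which is -27/325.

The residue is -27/325.


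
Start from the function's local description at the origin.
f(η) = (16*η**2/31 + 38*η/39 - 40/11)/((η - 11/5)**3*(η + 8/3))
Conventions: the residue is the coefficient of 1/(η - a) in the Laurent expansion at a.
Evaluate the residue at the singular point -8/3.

The residue is 38367000/1724512361.

At the order-1 pole -8/3 set g(η) = (η - (-8/3))*f(η) = (16*η**2/31 + 38*η/39 - 40/11)/(η - 11/5)**3.
Simple pole: residue = g(a) at a = -8/3, which is 38367000/1724512361.


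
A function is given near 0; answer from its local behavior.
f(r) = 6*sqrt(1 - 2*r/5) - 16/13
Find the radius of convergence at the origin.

The radius of convergence is 5/2.

Branch term (6)*sqrt(1 - r/(5/2)): its argument vanishes at r = 5/2, a square-root branch point, modulus 5/2.
The radius of convergence is the smallest modulus among the singular points: 5/2.


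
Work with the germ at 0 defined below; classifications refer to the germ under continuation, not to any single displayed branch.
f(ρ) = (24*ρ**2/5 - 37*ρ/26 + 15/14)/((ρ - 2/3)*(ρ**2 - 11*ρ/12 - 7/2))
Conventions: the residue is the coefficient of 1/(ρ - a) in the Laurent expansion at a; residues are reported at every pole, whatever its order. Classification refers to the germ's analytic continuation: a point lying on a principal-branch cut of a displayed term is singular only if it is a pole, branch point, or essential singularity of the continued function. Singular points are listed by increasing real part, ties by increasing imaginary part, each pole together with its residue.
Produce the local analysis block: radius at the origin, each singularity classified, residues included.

Radius of convergence at 0: 2/3.
At 11/24 - (1/24)*sqrt(2137): a pole of order 1; residue 54207/20020 - (986211/42782740)*sqrt(2137).
At 2/3: a pole of order 1; residue -6159/10010.
At 11/24 + (1/24)*sqrt(2137): a pole of order 1; residue 54207/20020 + (986211/42782740)*sqrt(2137).

Denominator factor (ρ**2 - 11*ρ/12 - 7/2): discriminant 2137/144, real irrational roots 11/24 + (1/24)*sqrt(2137) and 11/24 - (1/24)*sqrt(2137); poles of order 1, moduli 11/24 + (1/24)*sqrt(2137) and -11/24 + (1/24)*sqrt(2137).
Denominator factor (ρ - 2/3): pole of order 1 at 2/3, modulus 2/3.
The radius of convergence is the smallest modulus among the singular points: 2/3.
The factor ρ**2 - 11*ρ/12 - 7/2 splits as (ρ - a)(ρ - a') with a = 11/24 - (1/24)*sqrt(2137), a' = 11/24 + (1/24)*sqrt(2137). At the order-1 pole a set g(ρ) = (ρ - a)*f(ρ) = [(24*ρ**2/5 - 37*ρ/26 + 15/14)/(ρ - 2/3)] / (ρ - a').
Simple pole: residue = g(a) at a = 11/24 - (1/24)*sqrt(2137), which is 54207/20020 - (986211/42782740)*sqrt(2137).
At the order-1 pole 2/3 set g(ρ) = (ρ - (2/3))*f(ρ) = (24*ρ**2/5 - 37*ρ/26 + 15/14)/(ρ**2 - 11*ρ/12 - 7/2).
Simple pole: residue = g(a) at a = 2/3, which is -6159/10010.
The factor ρ**2 - 11*ρ/12 - 7/2 splits as (ρ - a)(ρ - a') with a = 11/24 + (1/24)*sqrt(2137), a' = 11/24 - (1/24)*sqrt(2137). At the order-1 pole a set g(ρ) = (ρ - a)*f(ρ) = [(24*ρ**2/5 - 37*ρ/26 + 15/14)/(ρ - 2/3)] / (ρ - a').
Simple pole: residue = g(a) at a = 11/24 + (1/24)*sqrt(2137), which is 54207/20020 + (986211/42782740)*sqrt(2137).
List the singular points by increasing real part (a conjugate pair: the negative imaginary part first).


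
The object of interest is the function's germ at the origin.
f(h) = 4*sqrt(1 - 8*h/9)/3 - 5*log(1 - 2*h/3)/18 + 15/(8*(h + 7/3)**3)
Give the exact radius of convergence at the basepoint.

The radius of convergence is 9/8.

Denominator factor (h + 7/3)^3: pole of order 3 at -7/3, modulus 7/3.
Branch term (-5/18)*log(1 - h/(3/2)): its argument vanishes at h = 3/2, a logarithmic branch point, modulus 3/2.
Branch term (4/3)*sqrt(1 - h/(9/8)): its argument vanishes at h = 9/8, a square-root branch point, modulus 9/8.
The radius of convergence is the smallest modulus among the singular points: 9/8.


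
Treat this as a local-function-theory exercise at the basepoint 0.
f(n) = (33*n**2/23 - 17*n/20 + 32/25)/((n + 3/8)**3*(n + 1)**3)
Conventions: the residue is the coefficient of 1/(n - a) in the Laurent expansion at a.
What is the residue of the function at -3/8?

At the order-3 pole -3/8 set g(n) = (n - (-3/8))^3*f(n) = (33*n**2/23 - 17*n/20 + 32/25)/(n + 1)**3.
Order-3 pole: residue = g''(a)/2; g''(-3/8) = 564304896/1796875, so the residue is 282152448/1796875.

The residue is 282152448/1796875.


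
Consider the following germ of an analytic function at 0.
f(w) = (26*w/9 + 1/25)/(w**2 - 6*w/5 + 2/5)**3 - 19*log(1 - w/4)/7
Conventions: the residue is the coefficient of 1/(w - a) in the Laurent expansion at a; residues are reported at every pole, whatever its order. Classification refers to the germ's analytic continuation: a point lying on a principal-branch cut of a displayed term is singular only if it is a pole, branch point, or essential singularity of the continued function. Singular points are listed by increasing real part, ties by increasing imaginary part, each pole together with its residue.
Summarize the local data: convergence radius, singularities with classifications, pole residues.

Radius of convergence at 0: (1/5)*sqrt(10).
At (3/5) - (1/5)*i: a pole of order 3; residue (16625/16)*i.
At (3/5) + (1/5)*i: a pole of order 3; residue -(16625/16)*i.
At 4: a logarithmic branch point.

Denominator factor (w**2 - 6*w/5 + 2/5)^3: discriminant -4/25, complex-conjugate roots (3/5) + (1/5)*i and (3/5) - (1/5)*i; poles of order 3, moduli (1/5)*sqrt(10) and (1/5)*sqrt(10).
Branch term (-19/7)*log(1 - w/(4)): its argument vanishes at w = 4, a logarithmic branch point, modulus 4.
The radius of convergence is the smallest modulus among the singular points: (1/5)*sqrt(10).
The branch term is analytic at (3/5) - (1/5)*i and contributes nothing to the residue; only the rational part matters.
The factor w**2 - 6*w/5 + 2/5 splits as (w - a)(w - a') with a = (3/5) - (1/5)*i, a' = (3/5) + (1/5)*i. At the order-3 pole a set g(w) = (w - a)^3*(rational part) = [26*w/9 + 1/25] / (w - a')^3.
Order-3 pole: residue = g''(a)/2; g''((3/5) - (1/5)*i) = (16625/8)*i, so the residue is (16625/16)*i.
The branch term is analytic at (3/5) + (1/5)*i and contributes nothing to the residue; only the rational part matters.
The factor w**2 - 6*w/5 + 2/5 splits as (w - a)(w - a') with a = (3/5) + (1/5)*i, a' = (3/5) - (1/5)*i. At the order-3 pole a set g(w) = (w - a)^3*(rational part) = [26*w/9 + 1/25] / (w - a')^3.
Order-3 pole: residue = g''(a)/2; g''((3/5) + (1/5)*i) = -(16625/8)*i, so the residue is -(16625/16)*i.
List the singular points by increasing real part (a conjugate pair: the negative imaginary part first).


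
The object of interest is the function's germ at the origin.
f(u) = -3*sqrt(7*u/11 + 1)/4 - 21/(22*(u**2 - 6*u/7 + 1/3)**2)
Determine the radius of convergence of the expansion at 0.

The radius of convergence is (1/3)*sqrt(3).

Denominator factor (u**2 - 6*u/7 + 1/3)^2: discriminant -88/147, complex-conjugate roots (3/7) + ((1/21)*sqrt(66))*i and (3/7) - ((1/21)*sqrt(66))*i; poles of order 2, moduli (1/3)*sqrt(3) and (1/3)*sqrt(3).
Branch term (-3/4)*sqrt(1 - u/(-11/7)): its argument vanishes at u = -11/7, a square-root branch point, modulus 11/7.
The radius of convergence is the smallest modulus among the singular points: (1/3)*sqrt(3).


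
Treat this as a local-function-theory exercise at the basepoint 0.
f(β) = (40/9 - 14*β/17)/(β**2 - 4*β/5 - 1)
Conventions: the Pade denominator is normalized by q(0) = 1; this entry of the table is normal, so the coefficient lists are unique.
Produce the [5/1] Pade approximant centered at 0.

The Pade approximant has numerator coefficients [-40/9, -78657638/35065611, -16631120/11688537, -38742950/35065611, -18899000/35065611, -23623750/35065611]; denominator coefficients [1, 1707448/1145935].

Taylor coefficients needed (expand at 0): a_0 = -40/9, a_1 = 670/153, a_2 = -1216/153, a_3 = 2738/255, a_4 = -63256/3825, a_5 = 458374/19125, a_6 = -3414896/95625.
Write the denominator as Q(β) = 1 + q1*β. Requiring Q*f - P = O(β^7) with deg P <= 5 kills the coefficients of β^6..β^6 in Q*f:
  β^6: a_6 + q1*a_5 = 0, i.e. -3414896/95625 + (458374/19125)*q1 = 0.
Solving this linear system: q1 = 1707448/1145935.
The numerator is Q*f truncated at degree 5: P0 = a_0 = -40/9; P1 = a_1 + q1*a_0 = -78657638/35065611; P2 = a_2 + q1*a_1 = -16631120/11688537; P3 = a_3 + q1*a_2 = -38742950/35065611; P4 = a_4 + q1*a_3 = -18899000/35065611; P5 = a_5 + q1*a_4 = -23623750/35065611.


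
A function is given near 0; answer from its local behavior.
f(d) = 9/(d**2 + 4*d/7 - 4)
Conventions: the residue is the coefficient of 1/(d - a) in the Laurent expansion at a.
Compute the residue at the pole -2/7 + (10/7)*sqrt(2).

The residue is (63/40)*sqrt(2).

The factor d**2 + 4*d/7 - 4 splits as (d - a)(d - a') with a = -2/7 + (10/7)*sqrt(2), a' = -2/7 - (10/7)*sqrt(2). At the order-1 pole a set g(d) = (d - a)*f(d) = [9] / (d - a').
Simple pole: residue = g(a) at a = -2/7 + (10/7)*sqrt(2), which is (63/40)*sqrt(2).


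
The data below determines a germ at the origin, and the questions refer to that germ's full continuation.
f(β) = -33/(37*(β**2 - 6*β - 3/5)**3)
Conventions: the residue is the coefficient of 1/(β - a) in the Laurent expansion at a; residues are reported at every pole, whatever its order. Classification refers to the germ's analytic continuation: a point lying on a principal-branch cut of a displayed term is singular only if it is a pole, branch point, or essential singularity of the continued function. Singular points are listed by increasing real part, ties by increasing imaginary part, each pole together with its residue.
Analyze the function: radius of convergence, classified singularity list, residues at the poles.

Radius of convergence at 0: -3 + (4/5)*sqrt(15).
At 3 - (4/5)*sqrt(15): a pole of order 3; residue (275/1818624)*sqrt(15).
At 3 + (4/5)*sqrt(15): a pole of order 3; residue -(275/1818624)*sqrt(15).

Denominator factor (β**2 - 6*β - 3/5)^3: discriminant 192/5, real irrational roots 3 + (4/5)*sqrt(15) and 3 - (4/5)*sqrt(15); poles of order 3, moduli 3 + (4/5)*sqrt(15) and -3 + (4/5)*sqrt(15).
The radius of convergence is the smallest modulus among the singular points: -3 + (4/5)*sqrt(15).
The factor β**2 - 6*β - 3/5 splits as (β - a)(β - a') with a = 3 - (4/5)*sqrt(15), a' = 3 + (4/5)*sqrt(15). At the order-3 pole a set g(β) = (β - a)^3*f(β) = [-33/37] / (β - a')^3.
Order-3 pole: residue = g''(a)/2; g''(3 - (4/5)*sqrt(15)) = (275/909312)*sqrt(15), so the residue is (275/1818624)*sqrt(15).
The factor β**2 - 6*β - 3/5 splits as (β - a)(β - a') with a = 3 + (4/5)*sqrt(15), a' = 3 - (4/5)*sqrt(15). At the order-3 pole a set g(β) = (β - a)^3*f(β) = [-33/37] / (β - a')^3.
Order-3 pole: residue = g''(a)/2; g''(3 + (4/5)*sqrt(15)) = -(275/909312)*sqrt(15), so the residue is -(275/1818624)*sqrt(15).
List the singular points by increasing real part (a conjugate pair: the negative imaginary part first).


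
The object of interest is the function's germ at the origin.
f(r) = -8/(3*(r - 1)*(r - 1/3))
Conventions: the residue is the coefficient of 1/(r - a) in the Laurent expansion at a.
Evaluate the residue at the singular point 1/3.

The residue is 4.

At the order-1 pole 1/3 set g(r) = (r - (1/3))*f(r) = -8/(3*(r - 1)).
Simple pole: residue = g(a) at a = 1/3, which is 4.


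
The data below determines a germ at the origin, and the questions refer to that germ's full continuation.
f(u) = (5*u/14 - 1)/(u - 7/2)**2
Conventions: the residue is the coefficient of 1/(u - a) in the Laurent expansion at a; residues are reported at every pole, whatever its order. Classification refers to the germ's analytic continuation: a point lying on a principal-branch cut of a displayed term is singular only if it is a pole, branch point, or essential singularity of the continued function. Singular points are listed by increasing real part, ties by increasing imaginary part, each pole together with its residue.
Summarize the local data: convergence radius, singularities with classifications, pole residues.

Denominator factor (u - 7/2)^2: pole of order 2 at 7/2, modulus 7/2.
The radius of convergence is the smallest modulus among the singular points: 7/2.
At the order-2 pole 7/2 set g(u) = (u - (7/2))^2*f(u) = 5*u/14 - 1.
Order-2 pole: residue = g'(a); g'(7/2) = 5/14, so the residue is 5/14.

Radius of convergence at 0: 7/2.
At 7/2: a pole of order 2; residue 5/14.


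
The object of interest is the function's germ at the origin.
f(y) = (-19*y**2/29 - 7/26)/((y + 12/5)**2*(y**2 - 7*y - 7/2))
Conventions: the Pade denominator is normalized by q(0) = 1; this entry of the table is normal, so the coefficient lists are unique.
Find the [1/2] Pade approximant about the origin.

Taylor coefficients needed (expand at 0): a_0 = 25/1872, a_1 = -425/11232, a_2 = 241075/2026752, a_3 = -6558475/23452416.
Write the denominator as Q(y) = 1 + q1*y + q2*y^2. Requiring Q*f - P = O(y^4) with deg P <= 1 kills the coefficients of y^2..y^3 in Q*f:
  y^2: a_2 + q1*a_1 + q2*a_0 = 0, i.e. 241075/2026752 + (-425/11232)*q1 + (25/1872)*q2 = 0.
  y^3: a_3 + q1*a_2 + q2*a_1 = 0, i.e. -6558475/23452416 + (241075/2026752)*q1 + (-425/11232)*q2 = 0.
Solving this linear system: q1 = -753391/154158, q2 = -17089264537/751057776.
The numerator is Q*f truncated at degree 1: P0 = a_0 = 25/1872; P1 = a_1 + q1*a_0 = -2479525/24048648.

The Pade approximant has numerator coefficients [25/1872, -2479525/24048648]; denominator coefficients [1, -753391/154158, -17089264537/751057776].


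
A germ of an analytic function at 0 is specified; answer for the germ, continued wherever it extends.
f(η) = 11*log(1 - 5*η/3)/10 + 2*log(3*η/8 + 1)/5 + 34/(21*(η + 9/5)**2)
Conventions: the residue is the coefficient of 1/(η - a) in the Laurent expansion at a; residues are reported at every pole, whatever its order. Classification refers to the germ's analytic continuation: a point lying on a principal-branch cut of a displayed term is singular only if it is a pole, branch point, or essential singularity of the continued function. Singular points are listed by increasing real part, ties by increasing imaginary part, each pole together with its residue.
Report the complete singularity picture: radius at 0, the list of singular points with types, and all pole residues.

Denominator factor (η + 9/5)^2: pole of order 2 at -9/5, modulus 9/5.
Branch term (2/5)*log(1 - η/(-8/3)): its argument vanishes at η = -8/3, a logarithmic branch point, modulus 8/3.
Branch term (11/10)*log(1 - η/(3/5)): its argument vanishes at η = 3/5, a logarithmic branch point, modulus 3/5.
The radius of convergence is the smallest modulus among the singular points: 3/5.
The branch terms are analytic at -9/5 and contribute nothing to the residue; only the rational part matters.
At the order-2 pole -9/5 set g(η) = (η - (-9/5))^2*(rational part) = 34/21.
Order-2 pole: residue = g'(a); g'(-9/5) = 0, so the residue is 0.
List the singular points by increasing real part (a conjugate pair: the negative imaginary part first).

Radius of convergence at 0: 3/5.
At -8/3: a logarithmic branch point.
At -9/5: a pole of order 2; residue 0.
At 3/5: a logarithmic branch point.


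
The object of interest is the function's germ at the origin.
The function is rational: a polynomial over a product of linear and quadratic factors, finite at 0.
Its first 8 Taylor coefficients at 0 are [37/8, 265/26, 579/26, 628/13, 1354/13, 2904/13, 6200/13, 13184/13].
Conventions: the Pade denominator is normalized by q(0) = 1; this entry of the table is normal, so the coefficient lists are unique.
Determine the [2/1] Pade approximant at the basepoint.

The Pade approximant has numerator coefficients [37/8, 2401/15054, 2401/15054]; denominator coefficients [1, -1256/579].

Taylor coefficients needed (read off): a_0 = 37/8, a_1 = 265/26, a_2 = 579/26, a_3 = 628/13.
Write the denominator as Q(κ) = 1 + q1*κ. Requiring Q*f - P = O(κ^4) with deg P <= 2 kills the coefficients of κ^3..κ^3 in Q*f:
  κ^3: a_3 + q1*a_2 = 0, i.e. 628/13 + (579/26)*q1 = 0.
Solving this linear system: q1 = -1256/579.
The numerator is Q*f truncated at degree 2: P0 = a_0 = 37/8; P1 = a_1 + q1*a_0 = 2401/15054; P2 = a_2 + q1*a_1 = 2401/15054.


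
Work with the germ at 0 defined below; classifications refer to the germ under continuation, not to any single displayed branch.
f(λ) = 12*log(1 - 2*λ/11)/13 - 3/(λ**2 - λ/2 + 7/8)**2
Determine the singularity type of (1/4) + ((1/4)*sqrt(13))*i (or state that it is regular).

The denominator factor λ**2 - λ/2 + 7/8 vanishes at (1/4) + ((1/4)*sqrt(13))*i and appears to the power 2; the numerator there equals -3, nonzero, and no other factor vanishes.
The branch terms are analytic at this point.
Hence a pole whose order is the multiplicity, 2.

The point is a pole of order 2.


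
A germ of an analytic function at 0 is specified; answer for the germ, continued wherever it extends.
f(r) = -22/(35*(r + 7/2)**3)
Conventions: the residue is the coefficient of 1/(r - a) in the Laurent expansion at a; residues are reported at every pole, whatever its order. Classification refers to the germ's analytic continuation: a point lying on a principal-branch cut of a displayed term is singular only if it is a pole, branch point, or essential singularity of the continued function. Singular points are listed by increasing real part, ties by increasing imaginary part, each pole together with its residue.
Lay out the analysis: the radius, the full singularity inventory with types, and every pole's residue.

Radius of convergence at 0: 7/2.
At -7/2: a pole of order 3; residue 0.

Denominator factor (r + 7/2)^3: pole of order 3 at -7/2, modulus 7/2.
The radius of convergence is the smallest modulus among the singular points: 7/2.
At the order-3 pole -7/2 set g(r) = (r - (-7/2))^3*f(r) = -22/35.
Order-3 pole: residue = g''(a)/2; g''(-7/2) = 0, so the residue is 0.


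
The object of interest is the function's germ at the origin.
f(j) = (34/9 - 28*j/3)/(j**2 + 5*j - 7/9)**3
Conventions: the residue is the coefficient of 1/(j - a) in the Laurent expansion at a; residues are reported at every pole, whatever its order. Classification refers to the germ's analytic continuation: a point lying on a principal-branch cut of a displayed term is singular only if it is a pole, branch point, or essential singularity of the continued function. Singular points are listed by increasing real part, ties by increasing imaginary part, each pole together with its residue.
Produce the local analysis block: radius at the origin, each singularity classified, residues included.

Denominator factor (j**2 + 5*j - 7/9)^3: discriminant 253/9, real irrational roots -5/2 + (1/6)*sqrt(253) and -5/2 - (1/6)*sqrt(253); poles of order 3, moduli -5/2 + (1/6)*sqrt(253) and 5/2 + (1/6)*sqrt(253).
The radius of convergence is the smallest modulus among the singular points: -5/2 + (1/6)*sqrt(253).
The factor j**2 + 5*j - 7/9 splits as (j - a)(j - a') with a = -5/2 - (1/6)*sqrt(253), a' = -5/2 + (1/6)*sqrt(253). At the order-3 pole a set g(j) = (j - a)^3*f(j) = [34/9 - 28*j/3] / (j - a')^3.
Order-3 pole: residue = g''(a)/2; g''(-5/2 - (1/6)*sqrt(253)) = -(79056/16194277)*sqrt(253), so the residue is -(39528/16194277)*sqrt(253).
The factor j**2 + 5*j - 7/9 splits as (j - a)(j - a') with a = -5/2 + (1/6)*sqrt(253), a' = -5/2 - (1/6)*sqrt(253). At the order-3 pole a set g(j) = (j - a)^3*f(j) = [34/9 - 28*j/3] / (j - a')^3.
Order-3 pole: residue = g''(a)/2; g''(-5/2 + (1/6)*sqrt(253)) = (79056/16194277)*sqrt(253), so the residue is (39528/16194277)*sqrt(253).
List the singular points by increasing real part (a conjugate pair: the negative imaginary part first).

Radius of convergence at 0: -5/2 + (1/6)*sqrt(253).
At -5/2 - (1/6)*sqrt(253): a pole of order 3; residue -(39528/16194277)*sqrt(253).
At -5/2 + (1/6)*sqrt(253): a pole of order 3; residue (39528/16194277)*sqrt(253).


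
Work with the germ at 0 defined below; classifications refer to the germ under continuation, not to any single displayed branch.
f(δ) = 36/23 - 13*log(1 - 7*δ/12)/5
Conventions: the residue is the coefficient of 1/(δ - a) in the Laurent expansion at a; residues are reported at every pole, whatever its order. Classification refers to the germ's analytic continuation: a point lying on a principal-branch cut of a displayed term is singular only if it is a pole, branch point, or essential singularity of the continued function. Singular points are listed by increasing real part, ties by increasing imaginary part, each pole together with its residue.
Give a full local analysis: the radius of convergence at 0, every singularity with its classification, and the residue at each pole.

Branch term (-13/5)*log(1 - δ/(12/7)): its argument vanishes at δ = 12/7, a logarithmic branch point, modulus 12/7.
The radius of convergence is the smallest modulus among the singular points: 12/7.

Radius of convergence at 0: 12/7.
At 12/7: a logarithmic branch point.


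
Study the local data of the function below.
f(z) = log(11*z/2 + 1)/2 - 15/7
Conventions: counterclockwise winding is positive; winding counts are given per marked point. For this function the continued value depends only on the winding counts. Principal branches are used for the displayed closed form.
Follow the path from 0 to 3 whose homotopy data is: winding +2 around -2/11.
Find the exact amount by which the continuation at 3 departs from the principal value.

Continued minus principal equals (2)*pi*i.

The rational part is single-valued and drops out of the difference; each branch term changes only by its own monodromy.
(1/2)*log(1 - z/(-2/11)): each positive loop around -2/11 adds 2*pi*i to the log, so winding +2 contributes (1/2)*(2)*2*pi*i = (2)*pi*i.
Summing the contributions at z = 3 gives (2)*pi*i.


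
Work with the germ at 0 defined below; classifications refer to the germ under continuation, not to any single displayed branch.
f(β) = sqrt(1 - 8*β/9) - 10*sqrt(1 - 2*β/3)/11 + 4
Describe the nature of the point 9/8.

The term (1)*sqrt(1 - β/(9/8)) has argument 1 - 9/8/(9/8) = 0 at 9/8: a square-root (algebraic, two-sheeted) branch point; the remaining terms are analytic or single-valued there.

The point is an algebraic (square-root) branch point.


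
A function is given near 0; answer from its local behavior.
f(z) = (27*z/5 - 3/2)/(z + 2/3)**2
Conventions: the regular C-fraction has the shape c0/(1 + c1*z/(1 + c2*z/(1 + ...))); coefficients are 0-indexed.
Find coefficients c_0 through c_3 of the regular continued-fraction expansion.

The regular C-fraction coefficients are [-27/8, 33/5, -867/220, 15/44].

Taylor coefficients (expand at 0): a_0 = -27/8, a_1 = 891/40, a_2 = -9477/160, a_3 = 5103/40.
c0 = a_0 = -27/8. Peel one level at a time: if S = 1 + c*z/S' with S'(0) = 1, then c is the z-coefficient of S and S' = c*z/(S - 1).
S_1 = c0/f = 1 + (33/5)*z + (2601/100)*z^2 + ...; c1 = 33/5.
S_2 = c1*z/(S_1 - 1) = 1 + (-867/220)*z + (2601/1936)*z^2 + ...; c2 = -867/220.
S_3 = c2*z/(S_2 - 1) = 1 + (15/44)*z + ...; c3 = 15/44.


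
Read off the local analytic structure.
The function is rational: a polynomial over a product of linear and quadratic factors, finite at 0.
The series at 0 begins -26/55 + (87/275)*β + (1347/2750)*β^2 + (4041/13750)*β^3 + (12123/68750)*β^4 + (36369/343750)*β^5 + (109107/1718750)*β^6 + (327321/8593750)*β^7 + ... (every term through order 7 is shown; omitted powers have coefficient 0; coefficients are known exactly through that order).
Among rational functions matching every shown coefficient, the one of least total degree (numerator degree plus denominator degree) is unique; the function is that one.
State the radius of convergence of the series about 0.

The radius of convergence is 5/3.

No rational of total degree below 3 reproduces all 8 coefficients; solving the [2/1] Pade equations on them gives f(β) = (-β**2/2 - β + 26/33)/(β - 5/3), whose expansion matches every shown term.
Denominator factor (β - 5/3): pole of order 1 at 5/3, modulus 5/3.
The radius of convergence is the smallest modulus among the singular points: 5/3.


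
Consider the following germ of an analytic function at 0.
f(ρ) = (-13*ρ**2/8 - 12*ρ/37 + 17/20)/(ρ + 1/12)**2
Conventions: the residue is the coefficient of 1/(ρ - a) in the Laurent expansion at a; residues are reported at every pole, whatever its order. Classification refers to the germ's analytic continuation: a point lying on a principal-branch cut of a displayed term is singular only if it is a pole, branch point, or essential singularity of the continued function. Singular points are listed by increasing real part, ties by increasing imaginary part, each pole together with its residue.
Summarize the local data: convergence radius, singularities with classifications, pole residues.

Denominator factor (ρ + 1/12)^2: pole of order 2 at -1/12, modulus 1/12.
The radius of convergence is the smallest modulus among the singular points: 1/12.
At the order-2 pole -1/12 set g(ρ) = (ρ - (-1/12))^2*f(ρ) = -13*ρ**2/8 - 12*ρ/37 + 17/20.
Order-2 pole: residue = g'(a); g'(-1/12) = -95/1776, so the residue is -95/1776.

Radius of convergence at 0: 1/12.
At -1/12: a pole of order 2; residue -95/1776.


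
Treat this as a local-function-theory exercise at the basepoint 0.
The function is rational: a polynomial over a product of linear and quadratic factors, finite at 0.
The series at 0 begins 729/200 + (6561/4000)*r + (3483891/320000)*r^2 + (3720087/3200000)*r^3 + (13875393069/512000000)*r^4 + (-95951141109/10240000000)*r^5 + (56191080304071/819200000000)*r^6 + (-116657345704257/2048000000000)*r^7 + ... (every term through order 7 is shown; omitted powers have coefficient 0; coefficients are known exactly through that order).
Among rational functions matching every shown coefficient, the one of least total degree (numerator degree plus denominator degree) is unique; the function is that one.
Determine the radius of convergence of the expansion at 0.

No rational of total degree below 3 reproduces all 8 coefficients; solving the [0/3] Pade equations on them gives f(r) = 8/(5*(r - 8/9)**2*(r + 5/9)), whose expansion matches every shown term.
Denominator factor (r - 8/9)^2: pole of order 2 at 8/9, modulus 8/9.
Denominator factor (r + 5/9): pole of order 1 at -5/9, modulus 5/9.
The radius of convergence is the smallest modulus among the singular points: 5/9.

The radius of convergence is 5/9.


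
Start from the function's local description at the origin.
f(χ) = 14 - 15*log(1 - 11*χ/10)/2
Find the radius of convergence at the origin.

Branch term (-15/2)*log(1 - χ/(10/11)): its argument vanishes at χ = 10/11, a logarithmic branch point, modulus 10/11.
The radius of convergence is the smallest modulus among the singular points: 10/11.

The radius of convergence is 10/11.


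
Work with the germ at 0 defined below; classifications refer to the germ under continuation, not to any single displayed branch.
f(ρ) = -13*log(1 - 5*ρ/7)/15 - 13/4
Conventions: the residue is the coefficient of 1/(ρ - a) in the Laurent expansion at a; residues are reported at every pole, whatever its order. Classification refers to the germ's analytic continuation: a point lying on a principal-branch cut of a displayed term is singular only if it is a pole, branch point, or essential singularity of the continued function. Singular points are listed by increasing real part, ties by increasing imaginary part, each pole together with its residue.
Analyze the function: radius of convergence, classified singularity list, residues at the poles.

Radius of convergence at 0: 7/5.
At 7/5: a logarithmic branch point.

Branch term (-13/15)*log(1 - ρ/(7/5)): its argument vanishes at ρ = 7/5, a logarithmic branch point, modulus 7/5.
The radius of convergence is the smallest modulus among the singular points: 7/5.


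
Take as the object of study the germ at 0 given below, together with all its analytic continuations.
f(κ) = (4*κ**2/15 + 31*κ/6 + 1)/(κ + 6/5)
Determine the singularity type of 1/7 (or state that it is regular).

Denominator factors: κ + 6/5 = 47/35 at κ = 1/7 — none vanishes.
So the germ continues analytically to 1/7.

The point is a regular point.


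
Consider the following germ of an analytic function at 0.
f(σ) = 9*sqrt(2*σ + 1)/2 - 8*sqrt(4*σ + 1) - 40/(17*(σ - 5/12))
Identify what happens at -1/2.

The point is an algebraic (square-root) branch point.

The term (9/2)*sqrt(1 - σ/(-1/2)) has argument 1 - -1/2/(-1/2) = 0 at -1/2: a square-root (algebraic, two-sheeted) branch point; the remaining terms are analytic or single-valued there.


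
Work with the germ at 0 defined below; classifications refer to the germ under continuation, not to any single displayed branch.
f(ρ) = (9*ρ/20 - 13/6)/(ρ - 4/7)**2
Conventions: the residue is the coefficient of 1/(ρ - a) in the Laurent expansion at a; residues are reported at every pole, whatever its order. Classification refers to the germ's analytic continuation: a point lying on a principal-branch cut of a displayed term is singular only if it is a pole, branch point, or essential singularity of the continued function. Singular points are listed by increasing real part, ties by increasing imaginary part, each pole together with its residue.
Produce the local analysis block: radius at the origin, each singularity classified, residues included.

Radius of convergence at 0: 4/7.
At 4/7: a pole of order 2; residue 9/20.

Denominator factor (ρ - 4/7)^2: pole of order 2 at 4/7, modulus 4/7.
The radius of convergence is the smallest modulus among the singular points: 4/7.
At the order-2 pole 4/7 set g(ρ) = (ρ - (4/7))^2*f(ρ) = 9*ρ/20 - 13/6.
Order-2 pole: residue = g'(a); g'(4/7) = 9/20, so the residue is 9/20.


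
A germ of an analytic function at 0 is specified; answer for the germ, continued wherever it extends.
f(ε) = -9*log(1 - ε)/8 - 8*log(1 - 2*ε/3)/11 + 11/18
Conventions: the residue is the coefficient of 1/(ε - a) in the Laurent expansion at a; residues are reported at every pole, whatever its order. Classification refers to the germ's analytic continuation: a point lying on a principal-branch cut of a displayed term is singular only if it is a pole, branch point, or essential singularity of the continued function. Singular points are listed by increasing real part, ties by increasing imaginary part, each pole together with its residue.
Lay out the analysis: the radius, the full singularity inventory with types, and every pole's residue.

Radius of convergence at 0: 1.
At 1: a logarithmic branch point.
At 3/2: a logarithmic branch point.

Branch term (-8/11)*log(1 - ε/(3/2)): its argument vanishes at ε = 3/2, a logarithmic branch point, modulus 3/2.
Branch term (-9/8)*log(1 - ε/(1)): its argument vanishes at ε = 1, a logarithmic branch point, modulus 1.
The radius of convergence is the smallest modulus among the singular points: 1.
List the singular points by increasing real part (a conjugate pair: the negative imaginary part first).


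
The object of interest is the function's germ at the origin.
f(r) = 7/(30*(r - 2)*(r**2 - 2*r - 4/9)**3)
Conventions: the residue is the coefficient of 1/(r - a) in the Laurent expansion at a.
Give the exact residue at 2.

The residue is -1701/640.

At the order-1 pole 2 set g(r) = (r - (2))*f(r) = 7/(30*(r**2 - 2*r - 4/9)**3).
Simple pole: residue = g(a) at a = 2, which is -1701/640.


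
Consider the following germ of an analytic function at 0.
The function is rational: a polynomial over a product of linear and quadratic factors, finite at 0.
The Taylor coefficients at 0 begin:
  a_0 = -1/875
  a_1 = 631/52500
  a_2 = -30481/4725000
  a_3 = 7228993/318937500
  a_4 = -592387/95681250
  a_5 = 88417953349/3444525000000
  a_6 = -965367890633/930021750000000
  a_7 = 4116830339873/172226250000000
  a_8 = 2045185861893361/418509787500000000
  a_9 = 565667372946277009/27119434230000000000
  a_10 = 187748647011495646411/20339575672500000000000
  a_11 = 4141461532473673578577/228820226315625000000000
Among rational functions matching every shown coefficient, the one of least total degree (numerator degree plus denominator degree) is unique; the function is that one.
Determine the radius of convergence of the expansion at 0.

The radius of convergence is -5/18 + (1/18)*sqrt(673).

No rational of total degree below 10 reproduces all 12 coefficients; solving the [1/9] Pade equations on them gives f(σ) = (1/7 - 29*σ/20)/((σ + 5/2)**3*(σ**2 + 5*σ/9 - 2)**3), whose expansion matches every shown term.
Denominator factor (σ**2 + 5*σ/9 - 2)^3: discriminant 673/81, real irrational roots -5/18 + (1/18)*sqrt(673) and -5/18 - (1/18)*sqrt(673); poles of order 3, moduli -5/18 + (1/18)*sqrt(673) and 5/18 + (1/18)*sqrt(673).
Denominator factor (σ + 5/2)^3: pole of order 3 at -5/2, modulus 5/2.
The radius of convergence is the smallest modulus among the singular points: -5/18 + (1/18)*sqrt(673).


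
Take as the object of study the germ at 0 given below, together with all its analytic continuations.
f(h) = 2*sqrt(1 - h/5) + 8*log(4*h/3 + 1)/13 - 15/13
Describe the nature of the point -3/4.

The point is a logarithmic branch point.

The term (8/13)*log(1 - h/(-3/4)) has argument 1 - -3/4/(-3/4) = 0 at -3/4: a logarithmic (infinitely-sheeted) branch point; the remaining terms are analytic or single-valued there.


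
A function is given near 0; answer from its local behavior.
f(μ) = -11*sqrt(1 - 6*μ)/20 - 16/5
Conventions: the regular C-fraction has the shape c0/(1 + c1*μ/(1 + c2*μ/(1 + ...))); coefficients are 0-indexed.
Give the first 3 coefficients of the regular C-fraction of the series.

Taylor coefficients (expand at 0): a_0 = -15/4, a_1 = 33/20, a_2 = 99/40.
c0 = a_0 = -15/4. Peel one level at a time: if S = 1 + c*μ/S' with S'(0) = 1, then c is the μ-coefficient of S and S' = c*μ/(S - 1).
S_1 = c0/f = 1 + (11/25)*μ + (1067/1250)*μ^2 + ...; c1 = 11/25.
S_2 = c1*μ/(S_1 - 1) = 1 + (-97/50)*μ + ...; c2 = -97/50.

The regular C-fraction coefficients are [-15/4, 11/25, -97/50].


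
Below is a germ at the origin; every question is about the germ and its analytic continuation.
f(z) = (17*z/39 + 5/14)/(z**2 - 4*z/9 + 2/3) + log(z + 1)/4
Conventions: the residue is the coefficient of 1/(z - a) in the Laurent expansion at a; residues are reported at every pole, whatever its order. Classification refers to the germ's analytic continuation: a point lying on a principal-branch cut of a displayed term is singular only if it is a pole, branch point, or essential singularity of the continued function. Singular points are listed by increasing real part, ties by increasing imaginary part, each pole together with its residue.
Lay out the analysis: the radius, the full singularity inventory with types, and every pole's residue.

Denominator factor (z**2 - 4*z/9 + 2/3): discriminant -200/81, complex-conjugate roots (2/9) + ((5/9)*sqrt(2))*i and (2/9) - ((5/9)*sqrt(2))*i; poles of order 1, moduli (1/3)*sqrt(6) and (1/3)*sqrt(6).
Branch term (1/4)*log(1 - z/(-1)): its argument vanishes at z = -1, a logarithmic branch point, modulus 1.
The radius of convergence is the smallest modulus among the singular points: (1/3)*sqrt(6).
The branch term is analytic at (2/9) - ((5/9)*sqrt(2))*i and contributes nothing to the residue; only the rational part matters.
The factor z**2 - 4*z/9 + 2/3 splits as (z - a)(z - a') with a = (2/9) - ((5/9)*sqrt(2))*i, a' = (2/9) + ((5/9)*sqrt(2))*i. At the order-1 pole a set g(z) = (z - a)*(rational part) = [17*z/39 + 5/14] / (z - a').
Simple pole: residue = g(a) at a = (2/9) - ((5/9)*sqrt(2))*i, which is (17/78) + ((2231/10920)*sqrt(2))*i.
The branch term is analytic at (2/9) + ((5/9)*sqrt(2))*i and contributes nothing to the residue; only the rational part matters.
The factor z**2 - 4*z/9 + 2/3 splits as (z - a)(z - a') with a = (2/9) + ((5/9)*sqrt(2))*i, a' = (2/9) - ((5/9)*sqrt(2))*i. At the order-1 pole a set g(z) = (z - a)*(rational part) = [17*z/39 + 5/14] / (z - a').
Simple pole: residue = g(a) at a = (2/9) + ((5/9)*sqrt(2))*i, which is (17/78) - ((2231/10920)*sqrt(2))*i.
List the singular points by increasing real part (a conjugate pair: the negative imaginary part first).

Radius of convergence at 0: (1/3)*sqrt(6).
At -1: a logarithmic branch point.
At (2/9) - ((5/9)*sqrt(2))*i: a pole of order 1; residue (17/78) + ((2231/10920)*sqrt(2))*i.
At (2/9) + ((5/9)*sqrt(2))*i: a pole of order 1; residue (17/78) - ((2231/10920)*sqrt(2))*i.


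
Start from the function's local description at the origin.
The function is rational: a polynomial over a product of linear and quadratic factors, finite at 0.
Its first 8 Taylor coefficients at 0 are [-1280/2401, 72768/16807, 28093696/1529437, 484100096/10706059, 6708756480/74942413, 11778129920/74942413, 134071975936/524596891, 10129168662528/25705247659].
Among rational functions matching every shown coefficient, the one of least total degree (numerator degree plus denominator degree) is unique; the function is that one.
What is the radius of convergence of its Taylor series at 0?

The radius of convergence is 7/8.

No rational of total degree below 5 reproduces all 8 coefficients; solving the [2/3] Pade equations on them gives f(v) = (-25*v**2/26 - 33*v/8 + 5/14)/(v - 7/8)**3, whose expansion matches every shown term.
Denominator factor (v - 7/8)^3: pole of order 3 at 7/8, modulus 7/8.
The radius of convergence is the smallest modulus among the singular points: 7/8.


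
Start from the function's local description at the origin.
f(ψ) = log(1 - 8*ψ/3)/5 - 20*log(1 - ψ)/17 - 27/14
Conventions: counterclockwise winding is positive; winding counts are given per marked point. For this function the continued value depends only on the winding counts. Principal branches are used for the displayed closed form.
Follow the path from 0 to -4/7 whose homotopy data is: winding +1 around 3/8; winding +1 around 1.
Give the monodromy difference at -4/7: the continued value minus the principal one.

Continued minus principal equals -(166/85)*pi*i.

The rational part is single-valued and drops out of the difference; each branch term changes only by its own monodromy.
(-20/17)*log(1 - ψ/(1)): each positive loop around 1 adds 2*pi*i to the log, so winding +1 contributes (-20/17)*(1)*2*pi*i = -(40/17)*pi*i.
(1/5)*log(1 - ψ/(3/8)): each positive loop around 3/8 adds 2*pi*i to the log, so winding +1 contributes (1/5)*(1)*2*pi*i = (2/5)*pi*i.
Summing the contributions at ψ = -4/7 gives -(166/85)*pi*i.


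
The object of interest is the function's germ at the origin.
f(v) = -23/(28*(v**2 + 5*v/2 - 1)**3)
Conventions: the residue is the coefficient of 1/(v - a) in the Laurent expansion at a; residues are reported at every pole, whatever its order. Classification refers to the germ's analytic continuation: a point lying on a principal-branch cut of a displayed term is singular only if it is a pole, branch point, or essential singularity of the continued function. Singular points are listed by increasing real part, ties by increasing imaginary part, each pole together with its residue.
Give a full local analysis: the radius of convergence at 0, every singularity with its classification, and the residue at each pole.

Radius of convergence at 0: -5/4 + (1/4)*sqrt(41).
At -5/4 - (1/4)*sqrt(41): a pole of order 3; residue (1104/482447)*sqrt(41).
At -5/4 + (1/4)*sqrt(41): a pole of order 3; residue -(1104/482447)*sqrt(41).

Denominator factor (v**2 + 5*v/2 - 1)^3: discriminant 41/4, real irrational roots -5/4 + (1/4)*sqrt(41) and -5/4 - (1/4)*sqrt(41); poles of order 3, moduli -5/4 + (1/4)*sqrt(41) and 5/4 + (1/4)*sqrt(41).
The radius of convergence is the smallest modulus among the singular points: -5/4 + (1/4)*sqrt(41).
The factor v**2 + 5*v/2 - 1 splits as (v - a)(v - a') with a = -5/4 - (1/4)*sqrt(41), a' = -5/4 + (1/4)*sqrt(41). At the order-3 pole a set g(v) = (v - a)^3*f(v) = [-23/28] / (v - a')^3.
Order-3 pole: residue = g''(a)/2; g''(-5/4 - (1/4)*sqrt(41)) = (2208/482447)*sqrt(41), so the residue is (1104/482447)*sqrt(41).
The factor v**2 + 5*v/2 - 1 splits as (v - a)(v - a') with a = -5/4 + (1/4)*sqrt(41), a' = -5/4 - (1/4)*sqrt(41). At the order-3 pole a set g(v) = (v - a)^3*f(v) = [-23/28] / (v - a')^3.
Order-3 pole: residue = g''(a)/2; g''(-5/4 + (1/4)*sqrt(41)) = -(2208/482447)*sqrt(41), so the residue is -(1104/482447)*sqrt(41).
List the singular points by increasing real part (a conjugate pair: the negative imaginary part first).
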